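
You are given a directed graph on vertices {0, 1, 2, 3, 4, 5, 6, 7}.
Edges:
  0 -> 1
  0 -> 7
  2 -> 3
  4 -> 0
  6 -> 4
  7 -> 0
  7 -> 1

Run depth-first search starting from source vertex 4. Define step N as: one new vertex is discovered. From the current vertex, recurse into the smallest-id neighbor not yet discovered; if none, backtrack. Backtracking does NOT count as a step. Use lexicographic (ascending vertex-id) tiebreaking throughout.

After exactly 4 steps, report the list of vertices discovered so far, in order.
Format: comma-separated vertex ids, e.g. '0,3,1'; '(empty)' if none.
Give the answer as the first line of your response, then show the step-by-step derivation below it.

4,0,1,7

step 1: discover 4; path=4; order=4
step 2: discover 0; path=4>0; order=4,0
step 3: discover 1; path=4>0>1; order=4,0,1
step 4: discover 7; path=4>0>7; order=4,0,1,7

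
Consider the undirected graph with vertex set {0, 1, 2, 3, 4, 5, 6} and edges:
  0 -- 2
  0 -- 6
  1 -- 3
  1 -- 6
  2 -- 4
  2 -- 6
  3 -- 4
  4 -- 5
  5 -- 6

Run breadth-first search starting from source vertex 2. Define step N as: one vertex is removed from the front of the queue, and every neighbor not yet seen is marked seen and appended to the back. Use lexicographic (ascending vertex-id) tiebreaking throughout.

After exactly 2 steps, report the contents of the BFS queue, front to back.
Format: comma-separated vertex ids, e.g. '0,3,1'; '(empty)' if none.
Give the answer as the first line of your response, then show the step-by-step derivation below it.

4,6

step 1: dequeue 2; queue=[0,4,6]; order=2
step 2: dequeue 0; queue=[4,6]; order=2,0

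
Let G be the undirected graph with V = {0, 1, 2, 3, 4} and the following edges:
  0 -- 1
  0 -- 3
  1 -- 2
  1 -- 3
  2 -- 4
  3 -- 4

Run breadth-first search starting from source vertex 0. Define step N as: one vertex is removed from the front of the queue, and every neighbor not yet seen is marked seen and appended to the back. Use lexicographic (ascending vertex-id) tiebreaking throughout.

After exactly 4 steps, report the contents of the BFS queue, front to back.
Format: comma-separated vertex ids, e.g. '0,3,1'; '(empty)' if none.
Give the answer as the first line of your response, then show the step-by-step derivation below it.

4

step 1: dequeue 0; queue=[1,3]; order=0
step 2: dequeue 1; queue=[3,2]; order=0,1
step 3: dequeue 3; queue=[2,4]; order=0,1,3
step 4: dequeue 2; queue=[4]; order=0,1,3,2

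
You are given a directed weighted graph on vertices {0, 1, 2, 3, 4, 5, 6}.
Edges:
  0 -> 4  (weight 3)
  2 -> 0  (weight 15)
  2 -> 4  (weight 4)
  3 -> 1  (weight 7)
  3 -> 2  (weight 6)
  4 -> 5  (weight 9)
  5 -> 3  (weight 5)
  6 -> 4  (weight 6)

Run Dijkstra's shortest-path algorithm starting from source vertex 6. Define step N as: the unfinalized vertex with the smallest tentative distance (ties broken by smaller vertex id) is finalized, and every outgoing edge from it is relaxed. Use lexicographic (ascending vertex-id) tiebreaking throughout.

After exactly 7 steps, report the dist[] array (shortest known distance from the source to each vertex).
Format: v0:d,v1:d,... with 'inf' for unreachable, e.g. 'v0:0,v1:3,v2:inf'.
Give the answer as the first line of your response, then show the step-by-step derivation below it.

v0:41,v1:27,v2:26,v3:20,v4:6,v5:15,v6:0

step 1: dist = v0:inf,v1:inf,v2:inf,v3:inf,v4:6,v5:inf,v6:0
step 2: dist = v0:inf,v1:inf,v2:inf,v3:inf,v4:6,v5:15,v6:0
step 3: dist = v0:inf,v1:inf,v2:inf,v3:20,v4:6,v5:15,v6:0
step 4: dist = v0:inf,v1:27,v2:26,v3:20,v4:6,v5:15,v6:0
step 5: dist = v0:41,v1:27,v2:26,v3:20,v4:6,v5:15,v6:0
step 6: dist = v0:41,v1:27,v2:26,v3:20,v4:6,v5:15,v6:0
step 7: dist = v0:41,v1:27,v2:26,v3:20,v4:6,v5:15,v6:0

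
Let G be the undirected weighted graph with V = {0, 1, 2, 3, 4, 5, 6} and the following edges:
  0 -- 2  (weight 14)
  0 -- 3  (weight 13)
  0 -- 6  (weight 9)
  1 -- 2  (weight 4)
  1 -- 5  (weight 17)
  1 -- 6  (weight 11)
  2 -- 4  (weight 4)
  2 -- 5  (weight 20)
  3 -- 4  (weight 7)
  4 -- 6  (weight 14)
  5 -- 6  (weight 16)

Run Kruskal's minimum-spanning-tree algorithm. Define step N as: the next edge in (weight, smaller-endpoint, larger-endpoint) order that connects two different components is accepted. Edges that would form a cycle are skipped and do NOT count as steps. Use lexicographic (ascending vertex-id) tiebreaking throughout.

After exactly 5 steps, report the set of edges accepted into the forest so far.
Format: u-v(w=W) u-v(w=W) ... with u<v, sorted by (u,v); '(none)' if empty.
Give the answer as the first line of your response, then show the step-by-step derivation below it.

0-6(w=9) 1-2(w=4) 1-6(w=11) 2-4(w=4) 3-4(w=7)

step 1: add edge 1-2 (w=4); MST = {1-2(w=4)}
step 2: add edge 2-4 (w=4); MST = {1-2(w=4) 2-4(w=4)}
step 3: add edge 3-4 (w=7); MST = {1-2(w=4) 2-4(w=4) 3-4(w=7)}
step 4: add edge 0-6 (w=9); MST = {0-6(w=9) 1-2(w=4) 2-4(w=4) 3-4(w=7)}
step 5: add edge 1-6 (w=11); MST = {0-6(w=9) 1-2(w=4) 1-6(w=11) 2-4(w=4) 3-4(w=7)}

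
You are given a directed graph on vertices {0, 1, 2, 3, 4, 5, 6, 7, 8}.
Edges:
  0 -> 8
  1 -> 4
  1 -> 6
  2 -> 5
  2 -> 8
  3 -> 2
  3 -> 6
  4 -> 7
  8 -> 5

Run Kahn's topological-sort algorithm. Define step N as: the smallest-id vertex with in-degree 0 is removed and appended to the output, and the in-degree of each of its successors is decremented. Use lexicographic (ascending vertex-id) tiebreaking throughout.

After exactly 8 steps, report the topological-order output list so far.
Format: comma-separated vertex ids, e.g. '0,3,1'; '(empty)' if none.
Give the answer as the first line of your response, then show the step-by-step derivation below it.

0,1,3,2,4,6,7,8

step 1: output 0; order=[0]; indeg=(0,0,1,0,1,2,2,1,1)
step 2: output 1; order=[0,1]; indeg=(0,0,1,0,0,2,1,1,1)
step 3: output 3; order=[0,1,3]; indeg=(0,0,0,0,0,2,0,1,1)
step 4: output 2; order=[0,1,3,2]; indeg=(0,0,0,0,0,1,0,1,0)
step 5: output 4; order=[0,1,3,2,4]; indeg=(0,0,0,0,0,1,0,0,0)
step 6: output 6; order=[0,1,3,2,4,6]; indeg=(0,0,0,0,0,1,0,0,0)
step 7: output 7; order=[0,1,3,2,4,6,7]; indeg=(0,0,0,0,0,1,0,0,0)
step 8: output 8; order=[0,1,3,2,4,6,7,8]; indeg=(0,0,0,0,0,0,0,0,0)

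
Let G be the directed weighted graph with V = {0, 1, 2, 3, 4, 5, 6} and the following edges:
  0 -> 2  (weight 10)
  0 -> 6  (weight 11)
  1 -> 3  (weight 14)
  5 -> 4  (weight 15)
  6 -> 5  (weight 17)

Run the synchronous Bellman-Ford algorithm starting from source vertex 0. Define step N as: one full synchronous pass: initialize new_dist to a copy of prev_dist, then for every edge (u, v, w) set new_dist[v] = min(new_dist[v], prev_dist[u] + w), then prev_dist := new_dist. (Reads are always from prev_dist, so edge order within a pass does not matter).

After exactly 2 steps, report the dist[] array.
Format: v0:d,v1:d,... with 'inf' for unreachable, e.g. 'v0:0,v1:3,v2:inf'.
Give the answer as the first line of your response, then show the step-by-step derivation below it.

v0:0,v1:inf,v2:10,v3:inf,v4:inf,v5:28,v6:11

step 1: dist = v0:0,v1:inf,v2:10,v3:inf,v4:inf,v5:inf,v6:11
step 2: dist = v0:0,v1:inf,v2:10,v3:inf,v4:inf,v5:28,v6:11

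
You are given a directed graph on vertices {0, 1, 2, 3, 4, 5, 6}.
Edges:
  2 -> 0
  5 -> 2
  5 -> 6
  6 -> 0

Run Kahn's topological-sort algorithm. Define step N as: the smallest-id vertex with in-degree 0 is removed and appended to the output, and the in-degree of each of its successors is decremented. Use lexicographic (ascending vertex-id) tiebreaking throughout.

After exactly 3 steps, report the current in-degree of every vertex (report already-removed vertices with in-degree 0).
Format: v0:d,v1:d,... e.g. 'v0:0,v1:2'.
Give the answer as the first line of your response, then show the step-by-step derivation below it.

v0:2,v1:0,v2:1,v3:0,v4:0,v5:0,v6:1

step 1: output 1; order=[1]; indeg=(2,0,1,0,0,0,1)
step 2: output 3; order=[1,3]; indeg=(2,0,1,0,0,0,1)
step 3: output 4; order=[1,3,4]; indeg=(2,0,1,0,0,0,1)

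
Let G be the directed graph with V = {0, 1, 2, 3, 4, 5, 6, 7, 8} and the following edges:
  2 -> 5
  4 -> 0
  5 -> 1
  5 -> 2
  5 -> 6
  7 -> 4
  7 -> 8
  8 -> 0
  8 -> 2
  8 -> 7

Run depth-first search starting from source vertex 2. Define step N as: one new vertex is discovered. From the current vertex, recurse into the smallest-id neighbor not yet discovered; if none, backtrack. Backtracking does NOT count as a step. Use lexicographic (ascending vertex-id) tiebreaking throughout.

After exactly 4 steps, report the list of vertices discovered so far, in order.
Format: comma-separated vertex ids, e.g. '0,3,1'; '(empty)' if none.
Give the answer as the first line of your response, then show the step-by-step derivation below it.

2,5,1,6

step 1: discover 2; path=2; order=2
step 2: discover 5; path=2>5; order=2,5
step 3: discover 1; path=2>5>1; order=2,5,1
step 4: discover 6; path=2>5>6; order=2,5,1,6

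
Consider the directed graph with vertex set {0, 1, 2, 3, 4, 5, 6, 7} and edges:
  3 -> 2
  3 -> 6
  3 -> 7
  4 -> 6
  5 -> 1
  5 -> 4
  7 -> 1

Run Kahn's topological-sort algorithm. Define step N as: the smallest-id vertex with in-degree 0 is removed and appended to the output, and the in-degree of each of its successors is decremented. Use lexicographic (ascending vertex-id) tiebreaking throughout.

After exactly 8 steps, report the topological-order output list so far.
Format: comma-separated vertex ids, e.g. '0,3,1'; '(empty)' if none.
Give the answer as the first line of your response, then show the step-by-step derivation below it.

0,3,2,5,4,6,7,1

step 1: output 0; order=[0]; indeg=(0,2,1,0,1,0,2,1)
step 2: output 3; order=[0,3]; indeg=(0,2,0,0,1,0,1,0)
step 3: output 2; order=[0,3,2]; indeg=(0,2,0,0,1,0,1,0)
step 4: output 5; order=[0,3,2,5]; indeg=(0,1,0,0,0,0,1,0)
step 5: output 4; order=[0,3,2,5,4]; indeg=(0,1,0,0,0,0,0,0)
step 6: output 6; order=[0,3,2,5,4,6]; indeg=(0,1,0,0,0,0,0,0)
step 7: output 7; order=[0,3,2,5,4,6,7]; indeg=(0,0,0,0,0,0,0,0)
step 8: output 1; order=[0,3,2,5,4,6,7,1]; indeg=(0,0,0,0,0,0,0,0)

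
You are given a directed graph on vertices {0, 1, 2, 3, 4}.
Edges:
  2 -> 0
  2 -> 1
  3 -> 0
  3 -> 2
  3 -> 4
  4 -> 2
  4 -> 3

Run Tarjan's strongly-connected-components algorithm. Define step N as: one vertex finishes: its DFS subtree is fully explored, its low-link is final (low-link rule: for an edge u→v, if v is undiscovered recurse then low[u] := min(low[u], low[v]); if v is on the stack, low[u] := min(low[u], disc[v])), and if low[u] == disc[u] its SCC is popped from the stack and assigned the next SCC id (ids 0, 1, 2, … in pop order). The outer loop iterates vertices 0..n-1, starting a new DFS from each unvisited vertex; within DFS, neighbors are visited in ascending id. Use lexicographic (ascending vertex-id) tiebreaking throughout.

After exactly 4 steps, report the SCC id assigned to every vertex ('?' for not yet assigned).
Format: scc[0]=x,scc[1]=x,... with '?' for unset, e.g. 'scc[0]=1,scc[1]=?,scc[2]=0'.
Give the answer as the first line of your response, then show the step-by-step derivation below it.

scc[0]=0,scc[1]=1,scc[2]=2,scc[3]=?,scc[4]=?

step 1: low=(low[0]=0,low[1]=?,low[2]=?,low[3]=?,low[4]=?); scc=(scc[0]=0,scc[1]=?,scc[2]=?,scc[3]=?,scc[4]=?)
step 2: low=(low[0]=0,low[1]=1,low[2]=?,low[3]=?,low[4]=?); scc=(scc[0]=0,scc[1]=1,scc[2]=?,scc[3]=?,scc[4]=?)
step 3: low=(low[0]=0,low[1]=1,low[2]=2,low[3]=?,low[4]=?); scc=(scc[0]=0,scc[1]=1,scc[2]=2,scc[3]=?,scc[4]=?)
step 4: low=(low[0]=0,low[1]=1,low[2]=2,low[3]=3,low[4]=3); scc=(scc[0]=0,scc[1]=1,scc[2]=2,scc[3]=?,scc[4]=?)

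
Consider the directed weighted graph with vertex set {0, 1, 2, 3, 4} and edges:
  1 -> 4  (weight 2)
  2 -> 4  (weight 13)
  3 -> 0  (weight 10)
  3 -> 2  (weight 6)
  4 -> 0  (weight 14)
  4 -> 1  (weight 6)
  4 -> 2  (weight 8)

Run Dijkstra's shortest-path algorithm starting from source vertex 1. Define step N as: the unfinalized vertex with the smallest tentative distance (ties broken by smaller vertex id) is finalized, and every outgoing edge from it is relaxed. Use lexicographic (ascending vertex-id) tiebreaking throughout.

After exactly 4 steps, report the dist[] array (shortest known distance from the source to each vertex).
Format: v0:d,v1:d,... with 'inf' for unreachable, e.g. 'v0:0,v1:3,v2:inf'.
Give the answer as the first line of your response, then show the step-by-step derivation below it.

v0:16,v1:0,v2:10,v3:inf,v4:2

step 1: dist = v0:inf,v1:0,v2:inf,v3:inf,v4:2
step 2: dist = v0:16,v1:0,v2:10,v3:inf,v4:2
step 3: dist = v0:16,v1:0,v2:10,v3:inf,v4:2
step 4: dist = v0:16,v1:0,v2:10,v3:inf,v4:2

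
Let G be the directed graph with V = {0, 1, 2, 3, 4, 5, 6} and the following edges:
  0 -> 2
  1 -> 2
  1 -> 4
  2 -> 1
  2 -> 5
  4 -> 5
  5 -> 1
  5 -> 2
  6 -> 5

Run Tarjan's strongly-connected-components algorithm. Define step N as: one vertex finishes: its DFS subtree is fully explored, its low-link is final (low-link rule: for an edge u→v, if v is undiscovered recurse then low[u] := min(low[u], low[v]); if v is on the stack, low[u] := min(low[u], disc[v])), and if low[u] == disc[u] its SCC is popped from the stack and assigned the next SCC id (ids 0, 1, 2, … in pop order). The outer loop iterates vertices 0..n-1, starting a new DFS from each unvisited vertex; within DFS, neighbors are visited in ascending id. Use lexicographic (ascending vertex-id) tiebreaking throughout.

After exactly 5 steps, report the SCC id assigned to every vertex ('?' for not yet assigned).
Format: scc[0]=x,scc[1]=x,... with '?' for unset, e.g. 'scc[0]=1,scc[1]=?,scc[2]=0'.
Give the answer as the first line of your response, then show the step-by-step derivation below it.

scc[0]=1,scc[1]=0,scc[2]=0,scc[3]=?,scc[4]=0,scc[5]=0,scc[6]=?

step 1: low=(low[0]=0,low[1]=1,low[2]=1,low[3]=?,low[4]=3,low[5]=1,low[6]=?); scc=(scc[0]=?,scc[1]=?,scc[2]=?,scc[3]=?,scc[4]=?,scc[5]=?,scc[6]=?)
step 2: low=(low[0]=0,low[1]=1,low[2]=1,low[3]=?,low[4]=1,low[5]=1,low[6]=?); scc=(scc[0]=?,scc[1]=?,scc[2]=?,scc[3]=?,scc[4]=?,scc[5]=?,scc[6]=?)
step 3: low=(low[0]=0,low[1]=1,low[2]=1,low[3]=?,low[4]=1,low[5]=1,low[6]=?); scc=(scc[0]=?,scc[1]=?,scc[2]=?,scc[3]=?,scc[4]=?,scc[5]=?,scc[6]=?)
step 4: low=(low[0]=0,low[1]=1,low[2]=1,low[3]=?,low[4]=1,low[5]=1,low[6]=?); scc=(scc[0]=?,scc[1]=0,scc[2]=0,scc[3]=?,scc[4]=0,scc[5]=0,scc[6]=?)
step 5: low=(low[0]=0,low[1]=1,low[2]=1,low[3]=?,low[4]=1,low[5]=1,low[6]=?); scc=(scc[0]=1,scc[1]=0,scc[2]=0,scc[3]=?,scc[4]=0,scc[5]=0,scc[6]=?)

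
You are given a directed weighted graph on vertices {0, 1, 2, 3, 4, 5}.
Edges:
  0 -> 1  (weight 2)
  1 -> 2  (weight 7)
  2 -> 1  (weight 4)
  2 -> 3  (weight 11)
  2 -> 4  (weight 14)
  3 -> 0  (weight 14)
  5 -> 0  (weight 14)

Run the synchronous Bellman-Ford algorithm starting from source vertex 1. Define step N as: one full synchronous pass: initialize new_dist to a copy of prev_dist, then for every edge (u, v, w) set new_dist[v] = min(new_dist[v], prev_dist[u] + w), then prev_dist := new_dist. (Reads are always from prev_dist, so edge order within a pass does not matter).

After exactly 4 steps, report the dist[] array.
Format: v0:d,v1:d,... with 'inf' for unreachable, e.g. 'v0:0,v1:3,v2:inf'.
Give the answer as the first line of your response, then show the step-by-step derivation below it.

v0:32,v1:0,v2:7,v3:18,v4:21,v5:inf

step 1: dist = v0:inf,v1:0,v2:7,v3:inf,v4:inf,v5:inf
step 2: dist = v0:inf,v1:0,v2:7,v3:18,v4:21,v5:inf
step 3: dist = v0:32,v1:0,v2:7,v3:18,v4:21,v5:inf
step 4: dist = v0:32,v1:0,v2:7,v3:18,v4:21,v5:inf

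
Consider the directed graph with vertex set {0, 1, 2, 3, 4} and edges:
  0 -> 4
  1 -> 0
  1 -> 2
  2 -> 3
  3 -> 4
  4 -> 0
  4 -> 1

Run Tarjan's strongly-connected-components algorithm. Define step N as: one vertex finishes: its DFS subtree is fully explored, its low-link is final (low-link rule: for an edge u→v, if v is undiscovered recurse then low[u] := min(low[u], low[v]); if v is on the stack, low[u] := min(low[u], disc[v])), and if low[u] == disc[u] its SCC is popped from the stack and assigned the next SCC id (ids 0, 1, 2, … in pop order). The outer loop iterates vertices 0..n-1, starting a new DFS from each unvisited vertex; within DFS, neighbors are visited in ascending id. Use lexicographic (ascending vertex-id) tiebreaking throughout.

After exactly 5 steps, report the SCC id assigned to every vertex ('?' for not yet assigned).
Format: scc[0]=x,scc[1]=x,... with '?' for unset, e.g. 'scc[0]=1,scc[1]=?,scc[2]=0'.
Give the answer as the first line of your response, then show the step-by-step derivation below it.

scc[0]=0,scc[1]=0,scc[2]=0,scc[3]=0,scc[4]=0

step 1: low=(low[0]=0,low[1]=0,low[2]=3,low[3]=1,low[4]=0); scc=(scc[0]=?,scc[1]=?,scc[2]=?,scc[3]=?,scc[4]=?)
step 2: low=(low[0]=0,low[1]=0,low[2]=1,low[3]=1,low[4]=0); scc=(scc[0]=?,scc[1]=?,scc[2]=?,scc[3]=?,scc[4]=?)
step 3: low=(low[0]=0,low[1]=0,low[2]=1,low[3]=1,low[4]=0); scc=(scc[0]=?,scc[1]=?,scc[2]=?,scc[3]=?,scc[4]=?)
step 4: low=(low[0]=0,low[1]=0,low[2]=1,low[3]=1,low[4]=0); scc=(scc[0]=?,scc[1]=?,scc[2]=?,scc[3]=?,scc[4]=?)
step 5: low=(low[0]=0,low[1]=0,low[2]=1,low[3]=1,low[4]=0); scc=(scc[0]=0,scc[1]=0,scc[2]=0,scc[3]=0,scc[4]=0)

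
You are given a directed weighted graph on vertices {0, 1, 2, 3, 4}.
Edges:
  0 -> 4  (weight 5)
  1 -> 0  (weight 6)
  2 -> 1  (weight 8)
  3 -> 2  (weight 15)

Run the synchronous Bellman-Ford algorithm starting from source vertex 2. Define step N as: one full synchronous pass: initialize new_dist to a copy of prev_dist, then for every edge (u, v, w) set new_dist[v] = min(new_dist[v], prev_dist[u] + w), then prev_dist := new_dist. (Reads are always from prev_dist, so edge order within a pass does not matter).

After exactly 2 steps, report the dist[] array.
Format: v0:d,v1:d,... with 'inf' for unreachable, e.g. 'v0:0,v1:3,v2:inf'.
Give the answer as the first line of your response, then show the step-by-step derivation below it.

v0:14,v1:8,v2:0,v3:inf,v4:inf

step 1: dist = v0:inf,v1:8,v2:0,v3:inf,v4:inf
step 2: dist = v0:14,v1:8,v2:0,v3:inf,v4:inf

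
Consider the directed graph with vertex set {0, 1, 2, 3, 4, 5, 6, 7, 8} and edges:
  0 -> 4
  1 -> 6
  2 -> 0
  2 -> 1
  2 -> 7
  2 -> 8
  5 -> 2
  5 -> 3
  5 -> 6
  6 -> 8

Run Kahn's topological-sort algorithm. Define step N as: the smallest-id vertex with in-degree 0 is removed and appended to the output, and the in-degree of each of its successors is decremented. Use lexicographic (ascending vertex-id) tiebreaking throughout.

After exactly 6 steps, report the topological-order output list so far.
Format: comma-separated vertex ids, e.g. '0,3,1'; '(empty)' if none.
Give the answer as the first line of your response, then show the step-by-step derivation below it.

5,2,0,1,3,4

step 1: output 5; order=[5]; indeg=(1,1,0,0,1,0,1,1,2)
step 2: output 2; order=[5,2]; indeg=(0,0,0,0,1,0,1,0,1)
step 3: output 0; order=[5,2,0]; indeg=(0,0,0,0,0,0,1,0,1)
step 4: output 1; order=[5,2,0,1]; indeg=(0,0,0,0,0,0,0,0,1)
step 5: output 3; order=[5,2,0,1,3]; indeg=(0,0,0,0,0,0,0,0,1)
step 6: output 4; order=[5,2,0,1,3,4]; indeg=(0,0,0,0,0,0,0,0,1)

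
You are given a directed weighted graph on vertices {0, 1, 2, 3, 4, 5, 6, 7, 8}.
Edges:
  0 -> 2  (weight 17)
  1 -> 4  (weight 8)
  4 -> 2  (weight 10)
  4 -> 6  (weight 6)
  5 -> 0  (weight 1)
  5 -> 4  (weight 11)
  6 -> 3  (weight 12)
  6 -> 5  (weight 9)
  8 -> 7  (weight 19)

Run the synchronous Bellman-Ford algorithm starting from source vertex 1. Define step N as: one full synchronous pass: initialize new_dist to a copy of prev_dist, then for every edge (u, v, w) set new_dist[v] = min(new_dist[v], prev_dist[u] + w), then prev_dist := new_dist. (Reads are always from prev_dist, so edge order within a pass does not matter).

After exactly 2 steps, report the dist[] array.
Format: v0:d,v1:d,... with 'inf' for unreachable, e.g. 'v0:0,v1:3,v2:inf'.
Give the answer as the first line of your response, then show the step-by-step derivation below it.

v0:inf,v1:0,v2:18,v3:inf,v4:8,v5:inf,v6:14,v7:inf,v8:inf

step 1: dist = v0:inf,v1:0,v2:inf,v3:inf,v4:8,v5:inf,v6:inf,v7:inf,v8:inf
step 2: dist = v0:inf,v1:0,v2:18,v3:inf,v4:8,v5:inf,v6:14,v7:inf,v8:inf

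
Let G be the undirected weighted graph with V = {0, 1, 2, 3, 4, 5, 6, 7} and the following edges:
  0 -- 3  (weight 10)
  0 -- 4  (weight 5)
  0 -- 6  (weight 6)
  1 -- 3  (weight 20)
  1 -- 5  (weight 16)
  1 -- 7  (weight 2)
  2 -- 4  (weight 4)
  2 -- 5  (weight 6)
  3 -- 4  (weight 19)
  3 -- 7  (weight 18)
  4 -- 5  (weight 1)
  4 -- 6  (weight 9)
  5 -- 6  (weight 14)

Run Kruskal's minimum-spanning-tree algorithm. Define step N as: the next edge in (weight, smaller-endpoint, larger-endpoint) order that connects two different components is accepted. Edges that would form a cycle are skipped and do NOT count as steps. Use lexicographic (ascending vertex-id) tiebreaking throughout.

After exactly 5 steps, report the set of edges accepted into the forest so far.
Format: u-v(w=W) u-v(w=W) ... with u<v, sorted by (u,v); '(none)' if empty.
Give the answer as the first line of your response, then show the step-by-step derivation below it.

0-4(w=5) 0-6(w=6) 1-7(w=2) 2-4(w=4) 4-5(w=1)

step 1: add edge 4-5 (w=1); MST = {4-5(w=1)}
step 2: add edge 1-7 (w=2); MST = {1-7(w=2) 4-5(w=1)}
step 3: add edge 2-4 (w=4); MST = {1-7(w=2) 2-4(w=4) 4-5(w=1)}
step 4: add edge 0-4 (w=5); MST = {0-4(w=5) 1-7(w=2) 2-4(w=4) 4-5(w=1)}
step 5: add edge 0-6 (w=6); MST = {0-4(w=5) 0-6(w=6) 1-7(w=2) 2-4(w=4) 4-5(w=1)}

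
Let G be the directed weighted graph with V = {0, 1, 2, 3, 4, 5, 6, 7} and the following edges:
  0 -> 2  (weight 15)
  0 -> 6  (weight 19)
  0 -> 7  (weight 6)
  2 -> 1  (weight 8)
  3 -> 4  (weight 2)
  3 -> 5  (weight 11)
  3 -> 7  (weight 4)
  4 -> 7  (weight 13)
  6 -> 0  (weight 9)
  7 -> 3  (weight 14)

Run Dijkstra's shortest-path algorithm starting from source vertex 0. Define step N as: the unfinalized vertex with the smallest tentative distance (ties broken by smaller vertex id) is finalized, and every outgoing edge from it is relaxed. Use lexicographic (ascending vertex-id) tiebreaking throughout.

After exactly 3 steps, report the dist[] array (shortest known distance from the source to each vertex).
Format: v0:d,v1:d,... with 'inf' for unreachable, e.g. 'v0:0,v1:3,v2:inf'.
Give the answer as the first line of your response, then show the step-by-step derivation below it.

v0:0,v1:23,v2:15,v3:20,v4:inf,v5:inf,v6:19,v7:6

step 1: dist = v0:0,v1:inf,v2:15,v3:inf,v4:inf,v5:inf,v6:19,v7:6
step 2: dist = v0:0,v1:inf,v2:15,v3:20,v4:inf,v5:inf,v6:19,v7:6
step 3: dist = v0:0,v1:23,v2:15,v3:20,v4:inf,v5:inf,v6:19,v7:6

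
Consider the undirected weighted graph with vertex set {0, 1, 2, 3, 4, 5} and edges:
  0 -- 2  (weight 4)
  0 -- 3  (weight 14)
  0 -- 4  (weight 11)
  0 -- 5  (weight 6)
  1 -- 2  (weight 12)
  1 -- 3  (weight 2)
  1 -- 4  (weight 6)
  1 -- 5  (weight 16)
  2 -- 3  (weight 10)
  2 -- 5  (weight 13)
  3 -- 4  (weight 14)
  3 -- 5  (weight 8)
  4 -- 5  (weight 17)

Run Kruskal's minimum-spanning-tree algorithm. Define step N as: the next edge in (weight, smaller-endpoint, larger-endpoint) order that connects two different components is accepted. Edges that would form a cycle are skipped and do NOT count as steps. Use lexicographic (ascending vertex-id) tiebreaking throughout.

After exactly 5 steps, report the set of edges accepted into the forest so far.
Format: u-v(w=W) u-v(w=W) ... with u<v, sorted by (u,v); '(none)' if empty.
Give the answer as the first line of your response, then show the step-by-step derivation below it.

0-2(w=4) 0-5(w=6) 1-3(w=2) 1-4(w=6) 3-5(w=8)

step 1: add edge 1-3 (w=2); MST = {1-3(w=2)}
step 2: add edge 0-2 (w=4); MST = {0-2(w=4) 1-3(w=2)}
step 3: add edge 0-5 (w=6); MST = {0-2(w=4) 0-5(w=6) 1-3(w=2)}
step 4: add edge 1-4 (w=6); MST = {0-2(w=4) 0-5(w=6) 1-3(w=2) 1-4(w=6)}
step 5: add edge 3-5 (w=8); MST = {0-2(w=4) 0-5(w=6) 1-3(w=2) 1-4(w=6) 3-5(w=8)}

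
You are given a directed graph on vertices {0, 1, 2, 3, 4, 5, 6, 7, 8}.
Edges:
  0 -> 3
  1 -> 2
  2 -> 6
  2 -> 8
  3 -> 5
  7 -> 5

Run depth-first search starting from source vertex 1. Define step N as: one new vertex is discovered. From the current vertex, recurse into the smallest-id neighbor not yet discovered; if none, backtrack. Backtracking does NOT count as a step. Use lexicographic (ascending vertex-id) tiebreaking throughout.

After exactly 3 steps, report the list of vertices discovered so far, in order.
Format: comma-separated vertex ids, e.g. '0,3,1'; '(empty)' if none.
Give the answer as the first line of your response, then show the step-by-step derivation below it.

1,2,6

step 1: discover 1; path=1; order=1
step 2: discover 2; path=1>2; order=1,2
step 3: discover 6; path=1>2>6; order=1,2,6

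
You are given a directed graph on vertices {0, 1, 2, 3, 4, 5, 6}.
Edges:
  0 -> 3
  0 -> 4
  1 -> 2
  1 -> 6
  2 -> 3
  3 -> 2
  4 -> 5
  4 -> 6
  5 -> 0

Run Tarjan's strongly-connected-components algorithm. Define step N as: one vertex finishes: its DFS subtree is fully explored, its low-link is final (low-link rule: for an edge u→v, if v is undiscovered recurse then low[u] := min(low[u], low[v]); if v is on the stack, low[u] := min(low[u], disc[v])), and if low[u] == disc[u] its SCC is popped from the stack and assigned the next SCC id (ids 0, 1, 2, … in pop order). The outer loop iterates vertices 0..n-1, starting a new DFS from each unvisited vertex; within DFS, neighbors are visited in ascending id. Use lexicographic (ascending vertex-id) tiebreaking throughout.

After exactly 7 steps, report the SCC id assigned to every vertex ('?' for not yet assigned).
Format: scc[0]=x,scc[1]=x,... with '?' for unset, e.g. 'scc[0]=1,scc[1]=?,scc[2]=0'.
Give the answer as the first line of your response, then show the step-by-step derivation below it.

scc[0]=2,scc[1]=3,scc[2]=0,scc[3]=0,scc[4]=2,scc[5]=2,scc[6]=1

step 1: low=(low[0]=0,low[1]=?,low[2]=1,low[3]=1,low[4]=?,low[5]=?,low[6]=?); scc=(scc[0]=?,scc[1]=?,scc[2]=?,scc[3]=?,scc[4]=?,scc[5]=?,scc[6]=?)
step 2: low=(low[0]=0,low[1]=?,low[2]=1,low[3]=1,low[4]=?,low[5]=?,low[6]=?); scc=(scc[0]=?,scc[1]=?,scc[2]=0,scc[3]=0,scc[4]=?,scc[5]=?,scc[6]=?)
step 3: low=(low[0]=0,low[1]=?,low[2]=1,low[3]=1,low[4]=3,low[5]=0,low[6]=?); scc=(scc[0]=?,scc[1]=?,scc[2]=0,scc[3]=0,scc[4]=?,scc[5]=?,scc[6]=?)
step 4: low=(low[0]=0,low[1]=?,low[2]=1,low[3]=1,low[4]=0,low[5]=0,low[6]=5); scc=(scc[0]=?,scc[1]=?,scc[2]=0,scc[3]=0,scc[4]=?,scc[5]=?,scc[6]=1)
step 5: low=(low[0]=0,low[1]=?,low[2]=1,low[3]=1,low[4]=0,low[5]=0,low[6]=5); scc=(scc[0]=?,scc[1]=?,scc[2]=0,scc[3]=0,scc[4]=?,scc[5]=?,scc[6]=1)
step 6: low=(low[0]=0,low[1]=?,low[2]=1,low[3]=1,low[4]=0,low[5]=0,low[6]=5); scc=(scc[0]=2,scc[1]=?,scc[2]=0,scc[3]=0,scc[4]=2,scc[5]=2,scc[6]=1)
step 7: low=(low[0]=0,low[1]=6,low[2]=1,low[3]=1,low[4]=0,low[5]=0,low[6]=5); scc=(scc[0]=2,scc[1]=3,scc[2]=0,scc[3]=0,scc[4]=2,scc[5]=2,scc[6]=1)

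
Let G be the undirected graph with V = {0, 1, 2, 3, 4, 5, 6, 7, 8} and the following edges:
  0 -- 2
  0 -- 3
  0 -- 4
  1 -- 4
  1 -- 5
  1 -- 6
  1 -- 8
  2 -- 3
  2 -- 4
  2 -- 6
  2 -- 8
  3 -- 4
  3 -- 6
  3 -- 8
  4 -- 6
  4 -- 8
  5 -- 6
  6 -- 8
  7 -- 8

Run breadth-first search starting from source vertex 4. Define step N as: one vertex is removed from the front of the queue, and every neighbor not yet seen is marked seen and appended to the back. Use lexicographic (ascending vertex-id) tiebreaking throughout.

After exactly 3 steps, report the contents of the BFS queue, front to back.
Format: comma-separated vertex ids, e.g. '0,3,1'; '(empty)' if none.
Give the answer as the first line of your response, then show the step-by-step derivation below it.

2,3,6,8,5

step 1: dequeue 4; queue=[0,1,2,3,6,8]; order=4
step 2: dequeue 0; queue=[1,2,3,6,8]; order=4,0
step 3: dequeue 1; queue=[2,3,6,8,5]; order=4,0,1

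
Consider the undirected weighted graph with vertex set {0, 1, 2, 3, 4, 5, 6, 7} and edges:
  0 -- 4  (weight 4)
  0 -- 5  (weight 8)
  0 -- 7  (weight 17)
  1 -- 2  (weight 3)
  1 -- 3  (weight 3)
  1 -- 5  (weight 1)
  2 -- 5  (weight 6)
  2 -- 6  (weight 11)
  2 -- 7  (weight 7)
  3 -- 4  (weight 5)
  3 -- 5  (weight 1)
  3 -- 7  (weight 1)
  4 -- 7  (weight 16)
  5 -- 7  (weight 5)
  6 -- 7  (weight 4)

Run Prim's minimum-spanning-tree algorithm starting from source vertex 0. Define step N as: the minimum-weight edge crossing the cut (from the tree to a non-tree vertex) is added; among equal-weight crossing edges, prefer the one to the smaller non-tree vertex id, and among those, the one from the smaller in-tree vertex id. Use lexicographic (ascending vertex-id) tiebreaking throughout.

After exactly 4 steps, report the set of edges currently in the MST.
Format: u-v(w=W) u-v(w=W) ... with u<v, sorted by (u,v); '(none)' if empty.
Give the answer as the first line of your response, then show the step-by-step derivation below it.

0-4(w=4) 1-5(w=1) 3-4(w=5) 3-5(w=1)

step 1: add edge 0-4 (w=4); MST = {0-4(w=4)}
step 2: add edge 3-4 (w=5); MST = {0-4(w=4) 3-4(w=5)}
step 3: add edge 3-5 (w=1); MST = {0-4(w=4) 3-4(w=5) 3-5(w=1)}
step 4: add edge 1-5 (w=1); MST = {0-4(w=4) 1-5(w=1) 3-4(w=5) 3-5(w=1)}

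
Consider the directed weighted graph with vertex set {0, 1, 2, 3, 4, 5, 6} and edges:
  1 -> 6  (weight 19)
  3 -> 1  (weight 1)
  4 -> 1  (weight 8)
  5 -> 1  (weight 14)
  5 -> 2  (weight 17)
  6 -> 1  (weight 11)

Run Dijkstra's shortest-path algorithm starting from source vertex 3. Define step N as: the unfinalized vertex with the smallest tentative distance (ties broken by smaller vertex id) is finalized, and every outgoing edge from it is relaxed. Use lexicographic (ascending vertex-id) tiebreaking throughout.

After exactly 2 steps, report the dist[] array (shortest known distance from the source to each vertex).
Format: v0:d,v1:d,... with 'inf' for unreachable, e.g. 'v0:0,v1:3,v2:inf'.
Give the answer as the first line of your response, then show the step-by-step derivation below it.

v0:inf,v1:1,v2:inf,v3:0,v4:inf,v5:inf,v6:20

step 1: dist = v0:inf,v1:1,v2:inf,v3:0,v4:inf,v5:inf,v6:inf
step 2: dist = v0:inf,v1:1,v2:inf,v3:0,v4:inf,v5:inf,v6:20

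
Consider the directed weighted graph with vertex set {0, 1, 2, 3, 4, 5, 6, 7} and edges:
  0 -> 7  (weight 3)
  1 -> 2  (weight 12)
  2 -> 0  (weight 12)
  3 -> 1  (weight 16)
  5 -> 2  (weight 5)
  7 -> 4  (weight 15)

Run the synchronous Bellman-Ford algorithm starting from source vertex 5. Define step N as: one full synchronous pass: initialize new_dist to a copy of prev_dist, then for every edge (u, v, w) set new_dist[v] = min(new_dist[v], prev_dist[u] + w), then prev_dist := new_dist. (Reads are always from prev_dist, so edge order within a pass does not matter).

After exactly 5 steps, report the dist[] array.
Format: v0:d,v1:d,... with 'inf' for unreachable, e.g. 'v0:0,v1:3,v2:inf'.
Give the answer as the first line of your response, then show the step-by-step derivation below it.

v0:17,v1:inf,v2:5,v3:inf,v4:35,v5:0,v6:inf,v7:20

step 1: dist = v0:inf,v1:inf,v2:5,v3:inf,v4:inf,v5:0,v6:inf,v7:inf
step 2: dist = v0:17,v1:inf,v2:5,v3:inf,v4:inf,v5:0,v6:inf,v7:inf
step 3: dist = v0:17,v1:inf,v2:5,v3:inf,v4:inf,v5:0,v6:inf,v7:20
step 4: dist = v0:17,v1:inf,v2:5,v3:inf,v4:35,v5:0,v6:inf,v7:20
step 5: dist = v0:17,v1:inf,v2:5,v3:inf,v4:35,v5:0,v6:inf,v7:20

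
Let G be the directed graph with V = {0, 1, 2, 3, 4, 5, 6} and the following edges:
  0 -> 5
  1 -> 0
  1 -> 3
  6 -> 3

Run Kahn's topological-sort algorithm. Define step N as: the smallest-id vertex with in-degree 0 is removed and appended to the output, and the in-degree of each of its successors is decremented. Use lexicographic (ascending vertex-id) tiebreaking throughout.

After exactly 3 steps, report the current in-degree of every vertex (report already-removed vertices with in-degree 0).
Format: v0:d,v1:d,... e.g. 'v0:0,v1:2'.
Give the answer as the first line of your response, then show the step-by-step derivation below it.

v0:0,v1:0,v2:0,v3:1,v4:0,v5:0,v6:0

step 1: output 1; order=[1]; indeg=(0,0,0,1,0,1,0)
step 2: output 0; order=[1,0]; indeg=(0,0,0,1,0,0,0)
step 3: output 2; order=[1,0,2]; indeg=(0,0,0,1,0,0,0)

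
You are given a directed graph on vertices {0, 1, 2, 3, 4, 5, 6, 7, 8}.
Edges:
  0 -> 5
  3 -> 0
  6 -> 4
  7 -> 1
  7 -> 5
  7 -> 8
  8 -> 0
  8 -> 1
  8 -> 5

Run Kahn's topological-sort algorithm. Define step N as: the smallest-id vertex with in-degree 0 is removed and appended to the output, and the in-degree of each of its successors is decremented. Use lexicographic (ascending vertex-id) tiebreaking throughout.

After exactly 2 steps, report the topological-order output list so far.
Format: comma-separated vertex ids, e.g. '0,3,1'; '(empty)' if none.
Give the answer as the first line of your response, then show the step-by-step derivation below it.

2,3

step 1: output 2; order=[2]; indeg=(2,2,0,0,1,3,0,0,1)
step 2: output 3; order=[2,3]; indeg=(1,2,0,0,1,3,0,0,1)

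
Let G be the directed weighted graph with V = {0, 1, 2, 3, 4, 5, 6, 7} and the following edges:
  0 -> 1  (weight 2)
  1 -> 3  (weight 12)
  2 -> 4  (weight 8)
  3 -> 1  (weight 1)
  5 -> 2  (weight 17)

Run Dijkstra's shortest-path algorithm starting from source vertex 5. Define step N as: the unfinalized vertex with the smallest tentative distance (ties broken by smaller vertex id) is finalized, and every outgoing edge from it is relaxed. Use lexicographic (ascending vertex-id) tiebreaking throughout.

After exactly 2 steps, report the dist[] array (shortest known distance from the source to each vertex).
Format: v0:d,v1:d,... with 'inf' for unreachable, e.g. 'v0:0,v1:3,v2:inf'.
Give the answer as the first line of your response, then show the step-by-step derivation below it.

v0:inf,v1:inf,v2:17,v3:inf,v4:25,v5:0,v6:inf,v7:inf

step 1: dist = v0:inf,v1:inf,v2:17,v3:inf,v4:inf,v5:0,v6:inf,v7:inf
step 2: dist = v0:inf,v1:inf,v2:17,v3:inf,v4:25,v5:0,v6:inf,v7:inf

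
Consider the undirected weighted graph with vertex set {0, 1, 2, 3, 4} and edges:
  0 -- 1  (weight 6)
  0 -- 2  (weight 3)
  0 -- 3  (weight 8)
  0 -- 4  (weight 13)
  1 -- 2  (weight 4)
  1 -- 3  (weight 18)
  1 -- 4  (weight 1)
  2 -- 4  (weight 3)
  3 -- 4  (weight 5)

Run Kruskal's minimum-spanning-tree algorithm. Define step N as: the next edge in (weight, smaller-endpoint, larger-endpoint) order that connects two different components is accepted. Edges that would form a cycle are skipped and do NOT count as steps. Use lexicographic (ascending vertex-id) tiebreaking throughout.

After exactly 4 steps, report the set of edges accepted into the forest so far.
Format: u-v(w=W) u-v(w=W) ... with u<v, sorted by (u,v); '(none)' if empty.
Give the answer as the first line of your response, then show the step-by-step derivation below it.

0-2(w=3) 1-4(w=1) 2-4(w=3) 3-4(w=5)

step 1: add edge 1-4 (w=1); MST = {1-4(w=1)}
step 2: add edge 0-2 (w=3); MST = {0-2(w=3) 1-4(w=1)}
step 3: add edge 2-4 (w=3); MST = {0-2(w=3) 1-4(w=1) 2-4(w=3)}
step 4: add edge 3-4 (w=5); MST = {0-2(w=3) 1-4(w=1) 2-4(w=3) 3-4(w=5)}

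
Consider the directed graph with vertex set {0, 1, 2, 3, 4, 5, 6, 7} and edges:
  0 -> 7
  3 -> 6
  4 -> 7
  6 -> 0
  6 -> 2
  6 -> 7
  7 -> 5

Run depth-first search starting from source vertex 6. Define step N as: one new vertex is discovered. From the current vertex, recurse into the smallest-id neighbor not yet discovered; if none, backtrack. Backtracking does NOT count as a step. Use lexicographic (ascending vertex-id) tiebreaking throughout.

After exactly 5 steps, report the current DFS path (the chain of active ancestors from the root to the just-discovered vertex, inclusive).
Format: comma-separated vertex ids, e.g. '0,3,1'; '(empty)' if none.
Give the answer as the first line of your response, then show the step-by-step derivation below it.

6,2

step 1: discover 6; path=6; order=6
step 2: discover 0; path=6>0; order=6,0
step 3: discover 7; path=6>0>7; order=6,0,7
step 4: discover 5; path=6>0>7>5; order=6,0,7,5
step 5: discover 2; path=6>2; order=6,0,7,5,2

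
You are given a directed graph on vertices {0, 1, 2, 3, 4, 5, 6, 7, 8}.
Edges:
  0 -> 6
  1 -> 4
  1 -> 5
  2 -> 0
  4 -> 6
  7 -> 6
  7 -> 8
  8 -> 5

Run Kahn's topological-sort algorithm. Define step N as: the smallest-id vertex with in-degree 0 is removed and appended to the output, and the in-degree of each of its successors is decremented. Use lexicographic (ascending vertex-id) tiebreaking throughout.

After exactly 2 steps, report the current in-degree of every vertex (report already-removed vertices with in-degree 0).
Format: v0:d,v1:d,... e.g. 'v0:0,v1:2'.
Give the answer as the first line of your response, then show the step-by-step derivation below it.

v0:0,v1:0,v2:0,v3:0,v4:0,v5:1,v6:3,v7:0,v8:1

step 1: output 1; order=[1]; indeg=(1,0,0,0,0,1,3,0,1)
step 2: output 2; order=[1,2]; indeg=(0,0,0,0,0,1,3,0,1)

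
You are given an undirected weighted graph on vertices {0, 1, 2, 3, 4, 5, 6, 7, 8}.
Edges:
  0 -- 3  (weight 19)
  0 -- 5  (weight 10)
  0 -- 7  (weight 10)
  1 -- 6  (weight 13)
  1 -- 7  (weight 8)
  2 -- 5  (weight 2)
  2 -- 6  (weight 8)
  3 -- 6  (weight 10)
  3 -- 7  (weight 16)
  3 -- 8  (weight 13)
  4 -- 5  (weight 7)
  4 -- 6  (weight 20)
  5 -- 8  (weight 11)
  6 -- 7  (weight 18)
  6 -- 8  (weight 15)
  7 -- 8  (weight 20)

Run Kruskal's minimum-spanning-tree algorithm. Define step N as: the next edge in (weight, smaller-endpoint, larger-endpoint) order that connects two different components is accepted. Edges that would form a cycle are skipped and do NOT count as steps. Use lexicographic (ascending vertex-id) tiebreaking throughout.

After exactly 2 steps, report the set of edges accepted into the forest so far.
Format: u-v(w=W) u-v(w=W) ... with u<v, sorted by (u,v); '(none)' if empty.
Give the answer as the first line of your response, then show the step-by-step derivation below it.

2-5(w=2) 4-5(w=7)

step 1: add edge 2-5 (w=2); MST = {2-5(w=2)}
step 2: add edge 4-5 (w=7); MST = {2-5(w=2) 4-5(w=7)}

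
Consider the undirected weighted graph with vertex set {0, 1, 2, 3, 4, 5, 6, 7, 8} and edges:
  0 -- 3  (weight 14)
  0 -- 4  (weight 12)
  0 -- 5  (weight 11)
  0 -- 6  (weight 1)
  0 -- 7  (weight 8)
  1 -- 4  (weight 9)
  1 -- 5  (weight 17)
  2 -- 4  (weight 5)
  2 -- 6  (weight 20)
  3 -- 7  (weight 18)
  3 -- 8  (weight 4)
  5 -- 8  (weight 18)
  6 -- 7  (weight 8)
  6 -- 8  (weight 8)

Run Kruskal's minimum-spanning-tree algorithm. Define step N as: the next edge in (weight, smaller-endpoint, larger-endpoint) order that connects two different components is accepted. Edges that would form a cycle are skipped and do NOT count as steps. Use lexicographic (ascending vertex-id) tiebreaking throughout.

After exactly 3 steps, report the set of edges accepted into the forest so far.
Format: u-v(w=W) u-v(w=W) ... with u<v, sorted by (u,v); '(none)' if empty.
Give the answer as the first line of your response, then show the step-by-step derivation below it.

0-6(w=1) 2-4(w=5) 3-8(w=4)

step 1: add edge 0-6 (w=1); MST = {0-6(w=1)}
step 2: add edge 3-8 (w=4); MST = {0-6(w=1) 3-8(w=4)}
step 3: add edge 2-4 (w=5); MST = {0-6(w=1) 2-4(w=5) 3-8(w=4)}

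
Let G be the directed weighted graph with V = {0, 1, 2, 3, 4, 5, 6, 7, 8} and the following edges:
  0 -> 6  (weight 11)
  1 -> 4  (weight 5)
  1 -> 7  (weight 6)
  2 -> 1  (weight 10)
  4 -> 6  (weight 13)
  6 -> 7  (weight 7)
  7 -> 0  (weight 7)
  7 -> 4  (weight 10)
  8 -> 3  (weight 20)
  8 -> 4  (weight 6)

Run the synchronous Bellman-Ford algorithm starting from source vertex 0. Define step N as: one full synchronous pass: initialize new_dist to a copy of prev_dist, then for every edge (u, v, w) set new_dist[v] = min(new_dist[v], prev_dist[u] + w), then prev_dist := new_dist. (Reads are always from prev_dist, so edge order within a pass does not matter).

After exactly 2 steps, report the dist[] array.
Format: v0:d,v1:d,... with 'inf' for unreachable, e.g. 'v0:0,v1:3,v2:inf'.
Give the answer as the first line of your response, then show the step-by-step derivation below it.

v0:0,v1:inf,v2:inf,v3:inf,v4:inf,v5:inf,v6:11,v7:18,v8:inf

step 1: dist = v0:0,v1:inf,v2:inf,v3:inf,v4:inf,v5:inf,v6:11,v7:inf,v8:inf
step 2: dist = v0:0,v1:inf,v2:inf,v3:inf,v4:inf,v5:inf,v6:11,v7:18,v8:inf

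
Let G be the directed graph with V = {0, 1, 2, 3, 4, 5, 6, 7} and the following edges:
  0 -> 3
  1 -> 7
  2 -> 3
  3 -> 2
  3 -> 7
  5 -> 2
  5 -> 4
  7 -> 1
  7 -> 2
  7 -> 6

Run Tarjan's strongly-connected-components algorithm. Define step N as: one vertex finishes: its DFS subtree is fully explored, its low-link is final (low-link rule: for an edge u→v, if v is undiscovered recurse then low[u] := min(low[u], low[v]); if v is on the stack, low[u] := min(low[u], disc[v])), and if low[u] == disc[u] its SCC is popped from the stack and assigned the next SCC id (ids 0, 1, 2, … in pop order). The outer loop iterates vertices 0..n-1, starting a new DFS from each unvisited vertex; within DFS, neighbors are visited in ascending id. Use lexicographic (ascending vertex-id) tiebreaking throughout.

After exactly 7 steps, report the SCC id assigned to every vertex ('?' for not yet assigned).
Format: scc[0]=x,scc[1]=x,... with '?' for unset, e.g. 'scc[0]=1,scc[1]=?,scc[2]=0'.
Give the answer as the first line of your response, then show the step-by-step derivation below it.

scc[0]=2,scc[1]=1,scc[2]=1,scc[3]=1,scc[4]=3,scc[5]=?,scc[6]=0,scc[7]=1

step 1: low=(low[0]=0,low[1]=?,low[2]=1,low[3]=1,low[4]=?,low[5]=?,low[6]=?,low[7]=?); scc=(scc[0]=?,scc[1]=?,scc[2]=?,scc[3]=?,scc[4]=?,scc[5]=?,scc[6]=?,scc[7]=?)
step 2: low=(low[0]=0,low[1]=3,low[2]=1,low[3]=1,low[4]=?,low[5]=?,low[6]=?,low[7]=3); scc=(scc[0]=?,scc[1]=?,scc[2]=?,scc[3]=?,scc[4]=?,scc[5]=?,scc[6]=?,scc[7]=?)
step 3: low=(low[0]=0,low[1]=3,low[2]=1,low[3]=1,low[4]=?,low[5]=?,low[6]=5,low[7]=2); scc=(scc[0]=?,scc[1]=?,scc[2]=?,scc[3]=?,scc[4]=?,scc[5]=?,scc[6]=0,scc[7]=?)
step 4: low=(low[0]=0,low[1]=3,low[2]=1,low[3]=1,low[4]=?,low[5]=?,low[6]=5,low[7]=2); scc=(scc[0]=?,scc[1]=?,scc[2]=?,scc[3]=?,scc[4]=?,scc[5]=?,scc[6]=0,scc[7]=?)
step 5: low=(low[0]=0,low[1]=3,low[2]=1,low[3]=1,low[4]=?,low[5]=?,low[6]=5,low[7]=2); scc=(scc[0]=?,scc[1]=1,scc[2]=1,scc[3]=1,scc[4]=?,scc[5]=?,scc[6]=0,scc[7]=1)
step 6: low=(low[0]=0,low[1]=3,low[2]=1,low[3]=1,low[4]=?,low[5]=?,low[6]=5,low[7]=2); scc=(scc[0]=2,scc[1]=1,scc[2]=1,scc[3]=1,scc[4]=?,scc[5]=?,scc[6]=0,scc[7]=1)
step 7: low=(low[0]=0,low[1]=3,low[2]=1,low[3]=1,low[4]=6,low[5]=?,low[6]=5,low[7]=2); scc=(scc[0]=2,scc[1]=1,scc[2]=1,scc[3]=1,scc[4]=3,scc[5]=?,scc[6]=0,scc[7]=1)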